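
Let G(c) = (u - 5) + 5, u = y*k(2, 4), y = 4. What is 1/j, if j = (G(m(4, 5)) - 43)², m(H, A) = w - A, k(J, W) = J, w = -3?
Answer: 1/1225 ≈ 0.00081633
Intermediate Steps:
m(H, A) = -3 - A
u = 8 (u = 4*2 = 8)
G(c) = 8 (G(c) = (8 - 5) + 5 = 3 + 5 = 8)
j = 1225 (j = (8 - 43)² = (-35)² = 1225)
1/j = 1/1225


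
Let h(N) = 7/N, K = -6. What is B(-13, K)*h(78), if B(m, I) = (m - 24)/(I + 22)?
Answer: -259/1248 ≈ -0.20753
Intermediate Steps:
B(m, I) = (-24 + m)/(22 + I)
B(-13, K)*h(78) = ((-24 - 13)/(22 - 6))*(7/78) = (-37/16)*(7*(1/78)) = ((1/16)*(-37))*(7/78) = -37/16*7/78 = -259/1248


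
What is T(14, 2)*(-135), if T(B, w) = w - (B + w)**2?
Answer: 34290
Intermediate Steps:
T(14, 2)*(-135) = (2 - (14 + 2)**2)*(-135) = (2 - 1*16**2)*(-135) = (2 - 1*256)*(-135) = (2 - 256)*(-135) = -254*(-135) = 34290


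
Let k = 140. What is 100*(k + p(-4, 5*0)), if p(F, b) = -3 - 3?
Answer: 13400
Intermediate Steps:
p(F, b) = -6
100*(k + p(-4, 5*0)) = 100*(140 - 6) = 100*134 = 13400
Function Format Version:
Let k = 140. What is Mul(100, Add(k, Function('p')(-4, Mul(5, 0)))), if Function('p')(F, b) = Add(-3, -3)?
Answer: 13400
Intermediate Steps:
Function('p')(F, b) = -6
Mul(100, Add(k, Function('p')(-4, Mul(5, 0)))) = Mul(100, Add(140, -6)) = Mul(100, 134) = 13400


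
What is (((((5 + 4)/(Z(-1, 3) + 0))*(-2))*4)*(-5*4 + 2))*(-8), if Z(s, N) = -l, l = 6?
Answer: 1728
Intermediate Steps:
Z(s, N) = -6 (Z(s, N) = -1*6 = -6)
(((((5 + 4)/(Z(-1, 3) + 0))*(-2))*4)*(-5*4 + 2))*(-8) = (((((5 + 4)/(-6 + 0))*(-2))*4)*(-5*4 + 2))*(-8) = ((((9/(-6))*(-2))*4)*(-20 + 2))*(-8) = ((((9*(-1/6))*(-2))*4)*(-18))*(-8) = ((-3/2*(-2)*4)*(-18))*(-8) = ((3*4)*(-18))*(-8) = (12*(-18))*(-8) = -216*(-8) = 1728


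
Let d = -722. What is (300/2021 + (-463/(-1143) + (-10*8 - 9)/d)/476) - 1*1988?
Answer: -1578121375508735/793883351016 ≈ -1987.8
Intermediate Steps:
(300/2021 + (-463/(-1143) + (-10*8 - 9)/d)/476) - 1*1988 = (300/2021 + (-463/(-1143) + (-10*8 - 9)/(-722))/476) - 1*1988 = (300*(1/2021) + (-463*(-1/1143) + (-80 - 9)*(-1/722))*(1/476)) - 1988 = (300/2021 + (463/1143 - 89*(-1/722))*(1/476)) - 1988 = (300/2021 + (463/1143 + 89/722)*(1/476)) - 1988 = (300/2021 + (436013/825246)*(1/476)) - 1988 = (300/2021 + 436013/392817096) - 1988 = 118726311073/793883351016 - 1988 = -1578121375508735/793883351016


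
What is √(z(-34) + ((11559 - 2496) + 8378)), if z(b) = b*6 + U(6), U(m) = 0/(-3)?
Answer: √17237 ≈ 131.29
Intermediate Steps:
U(m) = 0 (U(m) = 0*(-⅓) = 0)
z(b) = 6*b (z(b) = b*6 + 0 = 6*b + 0 = 6*b)
√(z(-34) + ((11559 - 2496) + 8378)) = √(6*(-34) + ((11559 - 2496) + 8378)) = √(-204 + (9063 + 8378)) = √(-204 + 17441) = √17237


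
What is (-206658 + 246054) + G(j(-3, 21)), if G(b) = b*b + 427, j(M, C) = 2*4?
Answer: 39887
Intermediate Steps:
j(M, C) = 8
G(b) = 427 + b² (G(b) = b² + 427 = 427 + b²)
(-206658 + 246054) + G(j(-3, 21)) = (-206658 + 246054) + (427 + 8²) = 39396 + (427 + 64) = 39396 + 491 = 39887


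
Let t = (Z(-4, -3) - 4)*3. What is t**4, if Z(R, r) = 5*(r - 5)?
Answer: 303595776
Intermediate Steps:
Z(R, r) = -25 + 5*r (Z(R, r) = 5*(-5 + r) = -25 + 5*r)
t = -132 (t = ((-25 + 5*(-3)) - 4)*3 = ((-25 - 15) - 4)*3 = (-40 - 4)*3 = -44*3 = -132)
t**4 = (-132)**4 = 303595776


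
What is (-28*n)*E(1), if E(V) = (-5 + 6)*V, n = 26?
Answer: -728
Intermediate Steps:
E(V) = V (E(V) = 1*V = V)
(-28*n)*E(1) = -28*26*1 = -728*1 = -728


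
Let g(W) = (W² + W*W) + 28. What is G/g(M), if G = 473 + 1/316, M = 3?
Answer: 149469/14536 ≈ 10.283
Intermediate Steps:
g(W) = 28 + 2*W² (g(W) = (W² + W²) + 28 = 2*W² + 28 = 28 + 2*W²)
G = 149469/316 (G = 473 + 1/316 = 149469/316 ≈ 473.00)
G/g(M) = 149469/(316*(28 + 2*3²)) = 149469/(316*(28 + 2*9)) = 149469/(316*(28 + 18)) = (149469/316)/46 = (149469/316)*(1/46) = 149469/14536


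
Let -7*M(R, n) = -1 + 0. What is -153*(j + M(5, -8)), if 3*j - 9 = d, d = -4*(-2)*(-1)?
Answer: -510/7 ≈ -72.857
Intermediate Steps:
d = -8 (d = 8*(-1) = -8)
M(R, n) = ⅐ (M(R, n) = -(-1 + 0)/7 = -⅐*(-1) = ⅐)
j = ⅓ (j = 3 + (⅓)*(-8) = 3 - 8/3 = ⅓ ≈ 0.33333)
-153*(j + M(5, -8)) = -153*(⅓ + ⅐) = -153*10/21 = -510/7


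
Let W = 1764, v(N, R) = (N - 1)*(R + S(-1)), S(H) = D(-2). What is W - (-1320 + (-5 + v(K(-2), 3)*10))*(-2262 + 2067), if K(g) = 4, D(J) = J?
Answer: -250761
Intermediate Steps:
S(H) = -2
v(N, R) = (-1 + N)*(-2 + R) (v(N, R) = (N - 1)*(R - 2) = (-1 + N)*(-2 + R))
W - (-1320 + (-5 + v(K(-2), 3)*10))*(-2262 + 2067) = 1764 - (-1320 + (-5 + (2 - 1*3 - 2*4 + 4*3)*10))*(-2262 + 2067) = 1764 - (-1320 + (-5 + (2 - 3 - 8 + 12)*10))*(-195) = 1764 - (-1320 + (-5 + 3*10))*(-195) = 1764 - (-1320 + (-5 + 30))*(-195) = 1764 - (-1320 + 25)*(-195) = 1764 - (-1295)*(-195) = 1764 - 1*252525 = 1764 - 252525 = -250761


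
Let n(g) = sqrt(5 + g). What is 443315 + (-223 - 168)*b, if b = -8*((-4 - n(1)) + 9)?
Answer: 458955 - 3128*sqrt(6) ≈ 4.5129e+5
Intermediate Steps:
b = -40 + 8*sqrt(6) (b = -8*((-4 - sqrt(5 + 1)) + 9) = -8*((-4 - sqrt(6)) + 9) = -8*(5 - sqrt(6)) = -40 + 8*sqrt(6) ≈ -20.404)
443315 + (-223 - 168)*b = 443315 + (-223 - 168)*(-40 + 8*sqrt(6)) = 443315 - 391*(-40 + 8*sqrt(6)) = 443315 + (15640 - 3128*sqrt(6)) = 458955 - 3128*sqrt(6)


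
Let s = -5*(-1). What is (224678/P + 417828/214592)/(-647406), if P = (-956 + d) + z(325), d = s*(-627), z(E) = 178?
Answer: 1663540729/19415208732192 ≈ 8.5682e-5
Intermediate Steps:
s = 5
d = -3135 (d = 5*(-627) = -3135)
P = -3913 (P = (-956 - 3135) + 178 = -4091 + 178 = -3913)
(224678/P + 417828/214592)/(-647406) = (224678/(-3913) + 417828/214592)/(-647406) = (224678*(-1/3913) + 417828*(1/214592))*(-1/647406) = (-224678/3913 + 104457/53648)*(-1/647406) = -1663540729/29989232*(-1/647406) = 1663540729/19415208732192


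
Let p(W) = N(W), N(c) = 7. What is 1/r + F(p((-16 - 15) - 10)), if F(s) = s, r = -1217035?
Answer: 8519244/1217035 ≈ 7.0000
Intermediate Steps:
p(W) = 7
1/r + F(p((-16 - 15) - 10)) = 1/(-1217035) + 7 = -1/1217035 + 7 = 8519244/1217035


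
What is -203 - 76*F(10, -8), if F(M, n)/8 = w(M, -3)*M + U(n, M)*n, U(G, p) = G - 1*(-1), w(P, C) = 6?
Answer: -70731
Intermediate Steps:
U(G, p) = 1 + G (U(G, p) = G + 1 = 1 + G)
F(M, n) = 48*M + 8*n*(1 + n) (F(M, n) = 8*(6*M + (1 + n)*n) = 8*(6*M + n*(1 + n)) = 48*M + 8*n*(1 + n))
-203 - 76*F(10, -8) = -203 - 76*(48*10 + 8*(-8)*(1 - 8)) = -203 - 76*(480 + 8*(-8)*(-7)) = -203 - 76*(480 + 448) = -203 - 76*928 = -203 - 70528 = -70731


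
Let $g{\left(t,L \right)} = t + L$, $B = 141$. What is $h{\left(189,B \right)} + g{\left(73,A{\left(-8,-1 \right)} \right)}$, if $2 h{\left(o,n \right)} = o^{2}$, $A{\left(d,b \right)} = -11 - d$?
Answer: $\frac{35861}{2} \approx 17931.0$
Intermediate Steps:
$h{\left(o,n \right)} = \frac{o^{2}}{2}$
$g{\left(t,L \right)} = L + t$
$h{\left(189,B \right)} + g{\left(73,A{\left(-8,-1 \right)} \right)} = \frac{189^{2}}{2} + \left(\left(-11 - -8\right) + 73\right) = \frac{1}{2} \cdot 35721 + \left(\left(-11 + 8\right) + 73\right) = \frac{35721}{2} + \left(-3 + 73\right) = \frac{35721}{2} + 70 = \frac{35861}{2}$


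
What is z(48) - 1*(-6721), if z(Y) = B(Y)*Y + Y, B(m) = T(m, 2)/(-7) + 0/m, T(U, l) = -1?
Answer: 47431/7 ≈ 6775.9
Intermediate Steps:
B(m) = ⅐ (B(m) = -1/(-7) + 0/m = -1*(-⅐) + 0 = ⅐ + 0 = ⅐)
z(Y) = 8*Y/7 (z(Y) = Y/7 + Y = 8*Y/7)
z(48) - 1*(-6721) = (8/7)*48 - 1*(-6721) = 384/7 + 6721 = 47431/7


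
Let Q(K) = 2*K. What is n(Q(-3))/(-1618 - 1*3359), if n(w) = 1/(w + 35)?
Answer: -1/144333 ≈ -6.9284e-6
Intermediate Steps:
n(w) = 1/(35 + w)
n(Q(-3))/(-1618 - 1*3359) = 1/((35 + 2*(-3))*(-1618 - 1*3359)) = 1/((35 - 6)*(-1618 - 3359)) = 1/(29*(-4977)) = (1/29)*(-1/4977) = -1/144333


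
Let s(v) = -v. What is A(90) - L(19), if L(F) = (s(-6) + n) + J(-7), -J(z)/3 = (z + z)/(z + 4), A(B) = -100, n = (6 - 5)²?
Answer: -93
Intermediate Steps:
n = 1 (n = 1² = 1)
J(z) = -6*z/(4 + z) (J(z) = -3*(z + z)/(z + 4) = -3*2*z/(4 + z) = -6*z/(4 + z))
L(F) = -7 (L(F) = (-1*(-6) + 1) - 6*(-7)/(4 - 7) = (6 + 1) - 6*(-7)/(-3) = 7 - 6*(-7)*(-⅓) = 7 - 14 = -7)
A(90) - L(19) = -100 - 1*(-7) = -100 + 7 = -93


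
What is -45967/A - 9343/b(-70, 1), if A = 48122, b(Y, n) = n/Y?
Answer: 31472223253/48122 ≈ 6.5401e+5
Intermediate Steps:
-45967/A - 9343/b(-70, 1) = -45967/48122 - 9343/(1/(-70)) = -45967*1/48122 - 9343/(1*(-1/70)) = -45967/48122 - 9343/(-1/70) = -45967/48122 - 9343*(-70) = -45967/48122 + 654010 = 31472223253/48122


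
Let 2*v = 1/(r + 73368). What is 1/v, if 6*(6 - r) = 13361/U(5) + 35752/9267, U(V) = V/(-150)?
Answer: 7794197006/27801 ≈ 2.8036e+5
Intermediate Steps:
U(V) = -V/150 (U(V) = V*(-1/150) = -V/150)
r = 1857394735/27801 (r = 6 - (13361/((-1/150*5)) + 35752/9267)/6 = 6 - (13361/(-1/30) + 35752*(1/9267))/6 = 6 - (13361*(-30) + 35752/9267)/6 = 6 - (-400830 + 35752/9267)/6 = 6 - ⅙*(-3714455858/9267) = 6 + 1857227929/27801 = 1857394735/27801 ≈ 66810.)
v = 27801/7794197006 (v = 1/(2*(1857394735/27801 + 73368)) = 1/(2*(3897098503/27801)) = (½)*(27801/3897098503) = 27801/7794197006 ≈ 3.5669e-6)
1/v = 1/(27801/7794197006) = 7794197006/27801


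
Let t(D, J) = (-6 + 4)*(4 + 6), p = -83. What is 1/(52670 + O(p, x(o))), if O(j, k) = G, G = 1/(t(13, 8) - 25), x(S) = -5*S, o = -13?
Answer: 45/2370149 ≈ 1.8986e-5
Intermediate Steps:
t(D, J) = -20 (t(D, J) = -2*10 = -20)
G = -1/45 (G = 1/(-20 - 25) = 1/(-45) = -1/45 ≈ -0.022222)
O(j, k) = -1/45
1/(52670 + O(p, x(o))) = 1/(52670 - 1/45) = 1/(2370149/45) = 45/2370149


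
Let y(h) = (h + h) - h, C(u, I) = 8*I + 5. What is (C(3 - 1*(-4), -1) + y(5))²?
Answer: 4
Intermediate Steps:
C(u, I) = 5 + 8*I
y(h) = h (y(h) = 2*h - h = h)
(C(3 - 1*(-4), -1) + y(5))² = ((5 + 8*(-1)) + 5)² = ((5 - 8) + 5)² = (-3 + 5)² = 2² = 4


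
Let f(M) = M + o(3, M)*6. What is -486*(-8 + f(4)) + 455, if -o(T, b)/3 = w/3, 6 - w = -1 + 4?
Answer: 11147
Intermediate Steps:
w = 3 (w = 6 - (-1 + 4) = 6 - 1*3 = 6 - 3 = 3)
o(T, b) = -3 (o(T, b) = -9/3 = -3*1 = -3)
f(M) = -18 + M (f(M) = M - 3*6 = M - 18 = -18 + M)
-486*(-8 + f(4)) + 455 = -486*(-8 + (-18 + 4)) + 455 = -486*(-8 - 14) + 455 = -486*(-22) + 455 = -54*(-198) + 455 = 10692 + 455 = 11147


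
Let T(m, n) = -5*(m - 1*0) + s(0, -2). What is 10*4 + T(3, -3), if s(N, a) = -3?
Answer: 22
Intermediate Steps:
T(m, n) = -3 - 5*m (T(m, n) = -5*(m - 1*0) - 3 = -5*(m + 0) - 3 = -5*m - 3 = -3 - 5*m)
10*4 + T(3, -3) = 10*4 + (-3 - 5*3) = 40 + (-3 - 15) = 40 - 18 = 22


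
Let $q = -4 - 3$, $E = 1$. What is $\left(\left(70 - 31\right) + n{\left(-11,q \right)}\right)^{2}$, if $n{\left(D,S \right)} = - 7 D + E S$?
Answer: $11881$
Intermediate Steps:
$q = -7$
$n{\left(D,S \right)} = S - 7 D$ ($n{\left(D,S \right)} = - 7 D + 1 S = - 7 D + S = S - 7 D$)
$\left(\left(70 - 31\right) + n{\left(-11,q \right)}\right)^{2} = \left(\left(70 - 31\right) - -70\right)^{2} = \left(39 + \left(-7 + 77\right)\right)^{2} = \left(39 + 70\right)^{2} = 109^{2} = 11881$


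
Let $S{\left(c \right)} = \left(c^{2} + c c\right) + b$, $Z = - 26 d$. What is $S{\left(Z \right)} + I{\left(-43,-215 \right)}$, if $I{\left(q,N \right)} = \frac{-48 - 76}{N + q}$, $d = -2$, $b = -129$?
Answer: $\frac{681053}{129} \approx 5279.5$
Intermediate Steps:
$I{\left(q,N \right)} = - \frac{124}{N + q}$
$Z = 52$ ($Z = \left(-26\right) \left(-2\right) = 52$)
$S{\left(c \right)} = -129 + 2 c^{2}$ ($S{\left(c \right)} = \left(c^{2} + c c\right) - 129 = \left(c^{2} + c^{2}\right) - 129 = 2 c^{2} - 129 = -129 + 2 c^{2}$)
$S{\left(Z \right)} + I{\left(-43,-215 \right)} = \left(-129 + 2 \cdot 52^{2}\right) - \frac{124}{-215 - 43} = \left(-129 + 2 \cdot 2704\right) - \frac{124}{-258} = \left(-129 + 5408\right) - - \frac{62}{129} = 5279 + \frac{62}{129} = \frac{681053}{129}$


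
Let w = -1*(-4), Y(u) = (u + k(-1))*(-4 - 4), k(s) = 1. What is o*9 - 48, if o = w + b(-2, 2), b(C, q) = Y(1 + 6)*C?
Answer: 1140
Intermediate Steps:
Y(u) = -8 - 8*u (Y(u) = (u + 1)*(-4 - 4) = (1 + u)*(-8) = -8 - 8*u)
w = 4
b(C, q) = -64*C (b(C, q) = (-8 - 8*(1 + 6))*C = (-8 - 8*7)*C = (-8 - 56)*C = -64*C)
o = 132 (o = 4 - 64*(-2) = 4 + 128 = 132)
o*9 - 48 = 132*9 - 48 = 1188 - 48 = 1140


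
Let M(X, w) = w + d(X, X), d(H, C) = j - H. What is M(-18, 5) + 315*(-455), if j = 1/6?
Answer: -859811/6 ≈ -1.4330e+5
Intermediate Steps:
j = 1/6 ≈ 0.16667
d(H, C) = 1/6 - H
M(X, w) = 1/6 + w - X (M(X, w) = w + (1/6 - X) = 1/6 + w - X)
M(-18, 5) + 315*(-455) = (1/6 + 5 - 1*(-18)) + 315*(-455) = (1/6 + 5 + 18) - 143325 = 139/6 - 143325 = -859811/6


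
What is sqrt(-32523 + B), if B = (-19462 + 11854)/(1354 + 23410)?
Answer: I*sqrt(1246568962845)/6191 ≈ 180.34*I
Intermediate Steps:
B = -1902/6191 (B = -7608/24764 = -7608*1/24764 = -1902/6191 ≈ -0.30722)
sqrt(-32523 + B) = sqrt(-32523 - 1902/6191) = sqrt(-201351795/6191) = I*sqrt(1246568962845)/6191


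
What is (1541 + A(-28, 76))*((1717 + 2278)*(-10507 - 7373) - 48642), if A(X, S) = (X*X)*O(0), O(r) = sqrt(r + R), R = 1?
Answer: -166189237650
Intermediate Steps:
O(r) = sqrt(1 + r) (O(r) = sqrt(r + 1) = sqrt(1 + r))
A(X, S) = X**2 (A(X, S) = (X*X)*sqrt(1 + 0) = X**2*sqrt(1) = X**2*1 = X**2)
(1541 + A(-28, 76))*((1717 + 2278)*(-10507 - 7373) - 48642) = (1541 + (-28)**2)*((1717 + 2278)*(-10507 - 7373) - 48642) = (1541 + 784)*(3995*(-17880) - 48642) = 2325*(-71430600 - 48642) = 2325*(-71479242) = -166189237650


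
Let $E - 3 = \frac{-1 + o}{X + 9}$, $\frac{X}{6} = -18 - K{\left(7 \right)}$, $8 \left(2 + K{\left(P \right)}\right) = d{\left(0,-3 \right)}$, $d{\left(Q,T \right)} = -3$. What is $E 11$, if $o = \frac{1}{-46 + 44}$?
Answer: $\frac{3751}{113} \approx 33.195$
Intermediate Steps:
$K{\left(P \right)} = - \frac{19}{8}$ ($K{\left(P \right)} = -2 + \frac{1}{8} \left(-3\right) = -2 - \frac{3}{8} = - \frac{19}{8}$)
$o = - \frac{1}{2}$ ($o = \frac{1}{-2} = - \frac{1}{2} \approx -0.5$)
$X = - \frac{375}{4}$ ($X = 6 \left(-18 - - \frac{19}{8}\right) = 6 \left(-18 + \frac{19}{8}\right) = 6 \left(- \frac{125}{8}\right) = - \frac{375}{4} \approx -93.75$)
$E = \frac{341}{113}$ ($E = 3 + \frac{-1 - \frac{1}{2}}{- \frac{375}{4} + 9} = 3 - \frac{3}{2 \left(- \frac{339}{4}\right)} = 3 - - \frac{2}{113} = 3 + \frac{2}{113} = \frac{341}{113} \approx 3.0177$)
$E 11 = \frac{341}{113} \cdot 11 = \frac{3751}{113}$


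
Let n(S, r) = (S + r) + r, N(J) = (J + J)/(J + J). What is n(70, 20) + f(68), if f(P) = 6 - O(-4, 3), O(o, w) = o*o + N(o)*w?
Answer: 97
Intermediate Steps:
N(J) = 1 (N(J) = (2*J)/((2*J)) = (2*J)*(1/(2*J)) = 1)
n(S, r) = S + 2*r
O(o, w) = w + o² (O(o, w) = o*o + 1*w = o² + w = w + o²)
f(P) = -13 (f(P) = 6 - (3 + (-4)²) = 6 - (3 + 16) = 6 - 1*19 = 6 - 19 = -13)
n(70, 20) + f(68) = (70 + 2*20) - 13 = (70 + 40) - 13 = 110 - 13 = 97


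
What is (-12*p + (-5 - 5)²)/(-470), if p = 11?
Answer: 16/235 ≈ 0.068085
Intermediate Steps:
(-12*p + (-5 - 5)²)/(-470) = (-12*11 + (-5 - 5)²)/(-470) = (-132 + (-10)²)*(-1/470) = (-132 + 100)*(-1/470) = -32*(-1/470) = 16/235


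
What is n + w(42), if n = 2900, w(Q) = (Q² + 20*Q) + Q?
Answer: 5546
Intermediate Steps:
w(Q) = Q² + 21*Q
n + w(42) = 2900 + 42*(21 + 42) = 2900 + 42*63 = 2900 + 2646 = 5546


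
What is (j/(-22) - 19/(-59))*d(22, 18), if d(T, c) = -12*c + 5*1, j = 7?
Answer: -1055/1298 ≈ -0.81279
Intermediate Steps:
d(T, c) = 5 - 12*c (d(T, c) = -12*c + 5 = 5 - 12*c)
(j/(-22) - 19/(-59))*d(22, 18) = (7/(-22) - 19/(-59))*(5 - 12*18) = (7*(-1/22) - 19*(-1/59))*(5 - 216) = (-7/22 + 19/59)*(-211) = (5/1298)*(-211) = -1055/1298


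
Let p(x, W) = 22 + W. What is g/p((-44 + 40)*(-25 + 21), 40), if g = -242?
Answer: -121/31 ≈ -3.9032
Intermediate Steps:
g/p((-44 + 40)*(-25 + 21), 40) = -242/(22 + 40) = -242/62 = -242*1/62 = -121/31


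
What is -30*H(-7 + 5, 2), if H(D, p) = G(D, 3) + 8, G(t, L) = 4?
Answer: -360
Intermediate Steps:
H(D, p) = 12 (H(D, p) = 4 + 8 = 12)
-30*H(-7 + 5, 2) = -30*12 = -360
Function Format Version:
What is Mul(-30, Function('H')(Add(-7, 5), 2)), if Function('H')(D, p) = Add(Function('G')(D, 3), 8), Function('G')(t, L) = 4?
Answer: -360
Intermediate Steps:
Function('H')(D, p) = 12 (Function('H')(D, p) = Add(4, 8) = 12)
Mul(-30, Function('H')(Add(-7, 5), 2)) = Mul(-30, 12) = -360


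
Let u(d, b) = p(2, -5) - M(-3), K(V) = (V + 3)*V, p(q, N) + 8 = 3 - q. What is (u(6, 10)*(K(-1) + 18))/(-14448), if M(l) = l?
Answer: 4/903 ≈ 0.0044297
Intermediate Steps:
p(q, N) = -5 - q (p(q, N) = -8 + (3 - q) = -5 - q)
K(V) = V*(3 + V) (K(V) = (3 + V)*V = V*(3 + V))
u(d, b) = -4 (u(d, b) = (-5 - 1*2) - 1*(-3) = (-5 - 2) + 3 = -7 + 3 = -4)
(u(6, 10)*(K(-1) + 18))/(-14448) = -4*(-(3 - 1) + 18)/(-14448) = -4*(-1*2 + 18)*(-1/14448) = -4*(-2 + 18)*(-1/14448) = -4*16*(-1/14448) = -64*(-1/14448) = 4/903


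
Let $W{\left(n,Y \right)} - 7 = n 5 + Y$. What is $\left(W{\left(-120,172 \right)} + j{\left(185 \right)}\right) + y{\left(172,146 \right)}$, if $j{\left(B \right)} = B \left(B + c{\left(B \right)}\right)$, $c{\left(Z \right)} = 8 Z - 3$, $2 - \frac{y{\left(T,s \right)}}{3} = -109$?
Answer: $307382$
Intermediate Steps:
$y{\left(T,s \right)} = 333$ ($y{\left(T,s \right)} = 6 - -327 = 6 + 327 = 333$)
$c{\left(Z \right)} = -3 + 8 Z$
$W{\left(n,Y \right)} = 7 + Y + 5 n$ ($W{\left(n,Y \right)} = 7 + \left(n 5 + Y\right) = 7 + \left(5 n + Y\right) = 7 + \left(Y + 5 n\right) = 7 + Y + 5 n$)
$j{\left(B \right)} = B \left(-3 + 9 B\right)$ ($j{\left(B \right)} = B \left(B + \left(-3 + 8 B\right)\right) = B \left(-3 + 9 B\right)$)
$\left(W{\left(-120,172 \right)} + j{\left(185 \right)}\right) + y{\left(172,146 \right)} = \left(\left(7 + 172 + 5 \left(-120\right)\right) + 3 \cdot 185 \left(-1 + 3 \cdot 185\right)\right) + 333 = \left(\left(7 + 172 - 600\right) + 3 \cdot 185 \left(-1 + 555\right)\right) + 333 = \left(-421 + 3 \cdot 185 \cdot 554\right) + 333 = \left(-421 + 307470\right) + 333 = 307049 + 333 = 307382$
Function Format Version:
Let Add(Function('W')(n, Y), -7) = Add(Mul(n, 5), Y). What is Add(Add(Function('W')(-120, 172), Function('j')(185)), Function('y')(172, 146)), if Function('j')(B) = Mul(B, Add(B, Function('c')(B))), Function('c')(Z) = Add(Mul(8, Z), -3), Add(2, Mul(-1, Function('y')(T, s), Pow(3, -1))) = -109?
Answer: 307382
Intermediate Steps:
Function('y')(T, s) = 333 (Function('y')(T, s) = Add(6, Mul(-3, -109)) = Add(6, 327) = 333)
Function('c')(Z) = Add(-3, Mul(8, Z))
Function('W')(n, Y) = Add(7, Y, Mul(5, n)) (Function('W')(n, Y) = Add(7, Add(Mul(n, 5), Y)) = Add(7, Add(Mul(5, n), Y)) = Add(7, Add(Y, Mul(5, n))) = Add(7, Y, Mul(5, n)))
Function('j')(B) = Mul(B, Add(-3, Mul(9, B))) (Function('j')(B) = Mul(B, Add(B, Add(-3, Mul(8, B)))) = Mul(B, Add(-3, Mul(9, B))))
Add(Add(Function('W')(-120, 172), Function('j')(185)), Function('y')(172, 146)) = Add(Add(Add(7, 172, Mul(5, -120)), Mul(3, 185, Add(-1, Mul(3, 185)))), 333) = Add(Add(Add(7, 172, -600), Mul(3, 185, Add(-1, 555))), 333) = Add(Add(-421, Mul(3, 185, 554)), 333) = Add(Add(-421, 307470), 333) = Add(307049, 333) = 307382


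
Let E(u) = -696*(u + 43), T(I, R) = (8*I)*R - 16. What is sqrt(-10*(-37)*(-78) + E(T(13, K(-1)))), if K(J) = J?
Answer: 6*sqrt(687) ≈ 157.26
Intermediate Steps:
T(I, R) = -16 + 8*I*R (T(I, R) = 8*I*R - 16 = -16 + 8*I*R)
E(u) = -29928 - 696*u (E(u) = -696*(43 + u) = -29928 - 696*u)
sqrt(-10*(-37)*(-78) + E(T(13, K(-1)))) = sqrt(-10*(-37)*(-78) + (-29928 - 696*(-16 + 8*13*(-1)))) = sqrt(370*(-78) + (-29928 - 696*(-16 - 104))) = sqrt(-28860 + (-29928 - 696*(-120))) = sqrt(-28860 + (-29928 + 83520)) = sqrt(-28860 + 53592) = sqrt(24732) = 6*sqrt(687)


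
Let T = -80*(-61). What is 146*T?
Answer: 712480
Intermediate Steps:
T = 4880
146*T = 146*4880 = 712480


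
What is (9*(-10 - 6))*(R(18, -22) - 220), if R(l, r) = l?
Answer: 29088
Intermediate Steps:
(9*(-10 - 6))*(R(18, -22) - 220) = (9*(-10 - 6))*(18 - 220) = (9*(-16))*(-202) = -144*(-202) = 29088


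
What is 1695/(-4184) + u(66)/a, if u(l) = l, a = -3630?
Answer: -97409/230120 ≈ -0.42330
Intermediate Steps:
1695/(-4184) + u(66)/a = 1695/(-4184) + 66/(-3630) = 1695*(-1/4184) + 66*(-1/3630) = -1695/4184 - 1/55 = -97409/230120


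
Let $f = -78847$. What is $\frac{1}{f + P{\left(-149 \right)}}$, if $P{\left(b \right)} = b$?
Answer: $- \frac{1}{78996} \approx -1.2659 \cdot 10^{-5}$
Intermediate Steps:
$\frac{1}{f + P{\left(-149 \right)}} = \frac{1}{-78847 - 149} = \frac{1}{-78996} = - \frac{1}{78996}$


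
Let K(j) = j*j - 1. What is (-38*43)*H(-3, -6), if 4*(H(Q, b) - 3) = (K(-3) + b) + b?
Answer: -3268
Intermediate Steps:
K(j) = -1 + j**2 (K(j) = j**2 - 1 = -1 + j**2)
H(Q, b) = 5 + b/2 (H(Q, b) = 3 + (((-1 + (-3)**2) + b) + b)/4 = 3 + (((-1 + 9) + b) + b)/4 = 3 + ((8 + b) + b)/4 = 3 + (8 + 2*b)/4 = 3 + (2 + b/2) = 5 + b/2)
(-38*43)*H(-3, -6) = (-38*43)*(5 + (1/2)*(-6)) = -1634*(5 - 3) = -1634*2 = -3268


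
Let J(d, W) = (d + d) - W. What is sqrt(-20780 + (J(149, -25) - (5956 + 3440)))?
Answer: 3*I*sqrt(3317) ≈ 172.78*I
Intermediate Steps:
J(d, W) = -W + 2*d (J(d, W) = 2*d - W = -W + 2*d)
sqrt(-20780 + (J(149, -25) - (5956 + 3440))) = sqrt(-20780 + ((-1*(-25) + 2*149) - (5956 + 3440))) = sqrt(-20780 + ((25 + 298) - 1*9396)) = sqrt(-20780 + (323 - 9396)) = sqrt(-20780 - 9073) = sqrt(-29853) = 3*I*sqrt(3317)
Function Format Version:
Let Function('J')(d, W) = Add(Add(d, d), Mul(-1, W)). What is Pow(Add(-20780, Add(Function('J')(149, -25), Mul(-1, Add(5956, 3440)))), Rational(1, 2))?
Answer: Mul(3, I, Pow(3317, Rational(1, 2))) ≈ Mul(172.78, I)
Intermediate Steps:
Function('J')(d, W) = Add(Mul(-1, W), Mul(2, d)) (Function('J')(d, W) = Add(Mul(2, d), Mul(-1, W)) = Add(Mul(-1, W), Mul(2, d)))
Pow(Add(-20780, Add(Function('J')(149, -25), Mul(-1, Add(5956, 3440)))), Rational(1, 2)) = Pow(Add(-20780, Add(Add(Mul(-1, -25), Mul(2, 149)), Mul(-1, Add(5956, 3440)))), Rational(1, 2)) = Pow(Add(-20780, Add(Add(25, 298), Mul(-1, 9396))), Rational(1, 2)) = Pow(Add(-20780, Add(323, -9396)), Rational(1, 2)) = Pow(Add(-20780, -9073), Rational(1, 2)) = Pow(-29853, Rational(1, 2)) = Mul(3, I, Pow(3317, Rational(1, 2)))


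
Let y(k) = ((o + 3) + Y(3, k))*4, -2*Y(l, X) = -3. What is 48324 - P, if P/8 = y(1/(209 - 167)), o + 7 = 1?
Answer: 48372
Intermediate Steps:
o = -6 (o = -7 + 1 = -6)
Y(l, X) = 3/2 (Y(l, X) = -1/2*(-3) = 3/2)
y(k) = -6 (y(k) = ((-6 + 3) + 3/2)*4 = (-3 + 3/2)*4 = -3/2*4 = -6)
P = -48 (P = 8*(-6) = -48)
48324 - P = 48324 - 1*(-48) = 48324 + 48 = 48372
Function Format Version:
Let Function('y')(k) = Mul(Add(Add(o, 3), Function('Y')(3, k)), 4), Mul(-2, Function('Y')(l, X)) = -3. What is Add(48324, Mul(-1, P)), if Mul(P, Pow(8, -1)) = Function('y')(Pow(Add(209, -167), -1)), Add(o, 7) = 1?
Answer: 48372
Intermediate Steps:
o = -6 (o = Add(-7, 1) = -6)
Function('Y')(l, X) = Rational(3, 2) (Function('Y')(l, X) = Mul(Rational(-1, 2), -3) = Rational(3, 2))
Function('y')(k) = -6 (Function('y')(k) = Mul(Add(Add(-6, 3), Rational(3, 2)), 4) = Mul(Add(-3, Rational(3, 2)), 4) = Mul(Rational(-3, 2), 4) = -6)
P = -48 (P = Mul(8, -6) = -48)
Add(48324, Mul(-1, P)) = Add(48324, Mul(-1, -48)) = Add(48324, 48) = 48372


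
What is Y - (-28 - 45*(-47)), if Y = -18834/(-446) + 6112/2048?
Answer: -29140383/14272 ≈ -2041.8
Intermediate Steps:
Y = 645281/14272 (Y = -18834*(-1/446) + 6112*(1/2048) = 9417/223 + 191/64 = 645281/14272 ≈ 45.213)
Y - (-28 - 45*(-47)) = 645281/14272 - (-28 - 45*(-47)) = 645281/14272 - (-28 + 2115) = 645281/14272 - 1*2087 = 645281/14272 - 2087 = -29140383/14272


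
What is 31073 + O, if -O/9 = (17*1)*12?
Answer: 29237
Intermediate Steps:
O = -1836 (O = -9*17*1*12 = -153*12 = -9*204 = -1836)
31073 + O = 31073 - 1836 = 29237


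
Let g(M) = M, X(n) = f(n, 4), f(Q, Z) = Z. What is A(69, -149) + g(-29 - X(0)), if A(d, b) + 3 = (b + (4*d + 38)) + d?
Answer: 198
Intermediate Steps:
X(n) = 4
A(d, b) = 35 + b + 5*d (A(d, b) = -3 + ((b + (4*d + 38)) + d) = -3 + ((b + (38 + 4*d)) + d) = -3 + ((38 + b + 4*d) + d) = -3 + (38 + b + 5*d) = 35 + b + 5*d)
A(69, -149) + g(-29 - X(0)) = (35 - 149 + 5*69) + (-29 - 1*4) = (35 - 149 + 345) + (-29 - 4) = 231 - 33 = 198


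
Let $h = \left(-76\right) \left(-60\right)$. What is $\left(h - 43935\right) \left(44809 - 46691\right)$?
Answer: $74103750$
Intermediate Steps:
$h = 4560$
$\left(h - 43935\right) \left(44809 - 46691\right) = \left(4560 - 43935\right) \left(44809 - 46691\right) = \left(-39375\right) \left(-1882\right) = 74103750$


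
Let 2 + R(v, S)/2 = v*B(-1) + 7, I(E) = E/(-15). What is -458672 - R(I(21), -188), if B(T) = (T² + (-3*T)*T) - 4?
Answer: -2293494/5 ≈ -4.5870e+5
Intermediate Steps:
I(E) = -E/15 (I(E) = E*(-1/15) = -E/15)
B(T) = -4 - 2*T² (B(T) = (T² - 3*T²) - 4 = -2*T² - 4 = -4 - 2*T²)
R(v, S) = 10 - 12*v (R(v, S) = -4 + 2*(v*(-4 - 2*(-1)²) + 7) = -4 + 2*(v*(-4 - 2*1) + 7) = -4 + 2*(v*(-4 - 2) + 7) = -4 + 2*(v*(-6) + 7) = -4 + 2*(-6*v + 7) = -4 + 2*(7 - 6*v) = -4 + (14 - 12*v) = 10 - 12*v)
-458672 - R(I(21), -188) = -458672 - (10 - (-4)*21/5) = -458672 - (10 - 12*(-7/5)) = -458672 - (10 + 84/5) = -458672 - 1*134/5 = -458672 - 134/5 = -2293494/5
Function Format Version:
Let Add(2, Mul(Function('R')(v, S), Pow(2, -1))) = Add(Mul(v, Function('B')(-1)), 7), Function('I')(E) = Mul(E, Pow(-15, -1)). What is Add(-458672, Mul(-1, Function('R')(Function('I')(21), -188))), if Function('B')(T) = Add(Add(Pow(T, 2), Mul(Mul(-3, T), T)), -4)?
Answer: Rational(-2293494, 5) ≈ -4.5870e+5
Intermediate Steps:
Function('I')(E) = Mul(Rational(-1, 15), E) (Function('I')(E) = Mul(E, Rational(-1, 15)) = Mul(Rational(-1, 15), E))
Function('B')(T) = Add(-4, Mul(-2, Pow(T, 2))) (Function('B')(T) = Add(Add(Pow(T, 2), Mul(-3, Pow(T, 2))), -4) = Add(Mul(-2, Pow(T, 2)), -4) = Add(-4, Mul(-2, Pow(T, 2))))
Function('R')(v, S) = Add(10, Mul(-12, v)) (Function('R')(v, S) = Add(-4, Mul(2, Add(Mul(v, Add(-4, Mul(-2, Pow(-1, 2)))), 7))) = Add(-4, Mul(2, Add(Mul(v, Add(-4, Mul(-2, 1))), 7))) = Add(-4, Mul(2, Add(Mul(v, Add(-4, -2)), 7))) = Add(-4, Mul(2, Add(Mul(v, -6), 7))) = Add(-4, Mul(2, Add(Mul(-6, v), 7))) = Add(-4, Mul(2, Add(7, Mul(-6, v)))) = Add(-4, Add(14, Mul(-12, v))) = Add(10, Mul(-12, v)))
Add(-458672, Mul(-1, Function('R')(Function('I')(21), -188))) = Add(-458672, Mul(-1, Add(10, Mul(-12, Mul(Rational(-1, 15), 21))))) = Add(-458672, Mul(-1, Add(10, Mul(-12, Rational(-7, 5))))) = Add(-458672, Mul(-1, Add(10, Rational(84, 5)))) = Add(-458672, Mul(-1, Rational(134, 5))) = Add(-458672, Rational(-134, 5)) = Rational(-2293494, 5)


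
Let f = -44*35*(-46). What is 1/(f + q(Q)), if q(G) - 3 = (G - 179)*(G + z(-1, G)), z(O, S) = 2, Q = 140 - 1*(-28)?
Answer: 1/68973 ≈ 1.4498e-5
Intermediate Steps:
Q = 168 (Q = 140 + 28 = 168)
q(G) = 3 + (-179 + G)*(2 + G) (q(G) = 3 + (G - 179)*(G + 2) = 3 + (-179 + G)*(2 + G))
f = 70840 (f = -1540*(-46) = 70840)
1/(f + q(Q)) = 1/(70840 + (-355 + 168² - 177*168)) = 1/(70840 + (-355 + 28224 - 29736)) = 1/(70840 - 1867) = 1/68973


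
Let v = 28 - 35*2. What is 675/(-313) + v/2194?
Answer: -747048/343361 ≈ -2.1757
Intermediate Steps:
v = -42 (v = 28 - 70 = -42)
675/(-313) + v/2194 = 675/(-313) - 42/2194 = 675*(-1/313) - 42*1/2194 = -675/313 - 21/1097 = -747048/343361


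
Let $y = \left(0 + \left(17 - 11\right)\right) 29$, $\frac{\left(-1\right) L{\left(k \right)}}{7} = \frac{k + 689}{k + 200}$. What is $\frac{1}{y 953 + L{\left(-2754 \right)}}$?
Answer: $\frac{2554}{423494933} \approx 6.0308 \cdot 10^{-6}$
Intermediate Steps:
$L{\left(k \right)} = - \frac{7 \left(689 + k\right)}{200 + k}$ ($L{\left(k \right)} = - 7 \frac{k + 689}{k + 200} = - 7 \frac{689 + k}{200 + k} = - \frac{7 \left(689 + k\right)}{200 + k}$)
$y = 174$ ($y = \left(0 + 6\right) 29 = 6 \cdot 29 = 174$)
$\frac{1}{y 953 + L{\left(-2754 \right)}} = \frac{1}{174 \cdot 953 + \frac{7 \left(-689 - -2754\right)}{200 - 2754}} = \frac{1}{165822 + \frac{7 \left(-689 + 2754\right)}{-2554}} = \frac{1}{165822 + 7 \left(- \frac{1}{2554}\right) 2065} = \frac{1}{165822 - \frac{14455}{2554}} = \frac{1}{\frac{423494933}{2554}} = \frac{2554}{423494933}$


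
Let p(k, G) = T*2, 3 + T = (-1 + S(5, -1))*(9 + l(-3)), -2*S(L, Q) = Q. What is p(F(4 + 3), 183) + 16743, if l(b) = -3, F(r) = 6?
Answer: 16731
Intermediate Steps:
S(L, Q) = -Q/2
T = -6 (T = -3 + (-1 - ½*(-1))*(9 - 3) = -3 + (-1 + ½)*6 = -3 - ½*6 = -3 - 3 = -6)
p(k, G) = -12 (p(k, G) = -6*2 = -12)
p(F(4 + 3), 183) + 16743 = -12 + 16743 = 16731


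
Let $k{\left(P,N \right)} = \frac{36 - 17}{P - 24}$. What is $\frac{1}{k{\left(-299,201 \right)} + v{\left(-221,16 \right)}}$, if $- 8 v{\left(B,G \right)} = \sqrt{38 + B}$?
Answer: $- \frac{1088}{52951} + \frac{2312 i \sqrt{183}}{52951} \approx -0.020547 + 0.59066 i$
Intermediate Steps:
$k{\left(P,N \right)} = \frac{19}{-24 + P}$
$v{\left(B,G \right)} = - \frac{\sqrt{38 + B}}{8}$
$\frac{1}{k{\left(-299,201 \right)} + v{\left(-221,16 \right)}} = \frac{1}{\frac{19}{-24 - 299} - \frac{\sqrt{38 - 221}}{8}} = \frac{1}{\frac{19}{-323} - \frac{\sqrt{-183}}{8}} = \frac{1}{19 \left(- \frac{1}{323}\right) - \frac{i \sqrt{183}}{8}} = \frac{1}{- \frac{1}{17} - \frac{i \sqrt{183}}{8}}$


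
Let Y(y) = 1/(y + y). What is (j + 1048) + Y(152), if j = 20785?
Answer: 6637233/304 ≈ 21833.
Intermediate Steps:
Y(y) = 1/(2*y)
(j + 1048) + Y(152) = (20785 + 1048) + (1/2)/152 = 21833 + (1/2)*(1/152) = 21833 + 1/304 = 6637233/304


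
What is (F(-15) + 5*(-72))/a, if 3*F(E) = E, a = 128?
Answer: -365/128 ≈ -2.8516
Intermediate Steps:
F(E) = E/3
(F(-15) + 5*(-72))/a = ((⅓)*(-15) + 5*(-72))/128 = (-5 - 360)*(1/128) = -365*1/128 = -365/128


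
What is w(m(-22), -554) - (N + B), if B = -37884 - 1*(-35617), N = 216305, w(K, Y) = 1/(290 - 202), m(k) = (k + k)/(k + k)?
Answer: -18835343/88 ≈ -2.1404e+5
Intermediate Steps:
m(k) = 1 (m(k) = (2*k)/((2*k)) = (2*k)*(1/(2*k)) = 1)
w(K, Y) = 1/88
B = -2267 (B = -37884 + 35617 = -2267)
w(m(-22), -554) - (N + B) = 1/88 - (216305 - 2267) = 1/88 - 1*214038 = 1/88 - 214038 = -18835343/88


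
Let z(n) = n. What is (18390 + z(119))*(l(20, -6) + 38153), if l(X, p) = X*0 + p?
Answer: 706062823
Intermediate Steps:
l(X, p) = p (l(X, p) = 0 + p = p)
(18390 + z(119))*(l(20, -6) + 38153) = (18390 + 119)*(-6 + 38153) = 18509*38147 = 706062823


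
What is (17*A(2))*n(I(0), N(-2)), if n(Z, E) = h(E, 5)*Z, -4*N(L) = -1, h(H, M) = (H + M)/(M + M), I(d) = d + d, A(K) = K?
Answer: 0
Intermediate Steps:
I(d) = 2*d
h(H, M) = (H + M)/(2*M) (h(H, M) = (H + M)/((2*M)) = (H + M)*(1/(2*M)) = (H + M)/(2*M))
N(L) = ¼ (N(L) = -¼*(-1) = ¼)
n(Z, E) = Z*(½ + E/10) (n(Z, E) = ((½)*(E + 5)/5)*Z = ((½)*(⅕)*(5 + E))*Z = (½ + E/10)*Z = Z*(½ + E/10))
(17*A(2))*n(I(0), N(-2)) = (17*2)*((2*0)*(5 + ¼)/10) = 34*((⅒)*0*(21/4)) = 34*0 = 0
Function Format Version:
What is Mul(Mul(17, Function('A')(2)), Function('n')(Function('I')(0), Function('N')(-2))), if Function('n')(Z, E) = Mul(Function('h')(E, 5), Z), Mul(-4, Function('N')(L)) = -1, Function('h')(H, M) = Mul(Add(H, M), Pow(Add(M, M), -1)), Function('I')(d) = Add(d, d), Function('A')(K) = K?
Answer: 0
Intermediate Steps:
Function('I')(d) = Mul(2, d)
Function('h')(H, M) = Mul(Rational(1, 2), Pow(M, -1), Add(H, M)) (Function('h')(H, M) = Mul(Add(H, M), Pow(Mul(2, M), -1)) = Mul(Add(H, M), Mul(Rational(1, 2), Pow(M, -1))) = Mul(Rational(1, 2), Pow(M, -1), Add(H, M)))
Function('N')(L) = Rational(1, 4) (Function('N')(L) = Mul(Rational(-1, 4), -1) = Rational(1, 4))
Function('n')(Z, E) = Mul(Z, Add(Rational(1, 2), Mul(Rational(1, 10), E))) (Function('n')(Z, E) = Mul(Mul(Rational(1, 2), Pow(5, -1), Add(E, 5)), Z) = Mul(Mul(Rational(1, 2), Rational(1, 5), Add(5, E)), Z) = Mul(Add(Rational(1, 2), Mul(Rational(1, 10), E)), Z) = Mul(Z, Add(Rational(1, 2), Mul(Rational(1, 10), E))))
Mul(Mul(17, Function('A')(2)), Function('n')(Function('I')(0), Function('N')(-2))) = Mul(Mul(17, 2), Mul(Rational(1, 10), Mul(2, 0), Add(5, Rational(1, 4)))) = Mul(34, Mul(Rational(1, 10), 0, Rational(21, 4))) = Mul(34, 0) = 0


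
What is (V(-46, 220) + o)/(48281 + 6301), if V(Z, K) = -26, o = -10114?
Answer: -1690/9097 ≈ -0.18578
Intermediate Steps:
(V(-46, 220) + o)/(48281 + 6301) = (-26 - 10114)/(48281 + 6301) = -10140/54582 = -10140*1/54582 = -1690/9097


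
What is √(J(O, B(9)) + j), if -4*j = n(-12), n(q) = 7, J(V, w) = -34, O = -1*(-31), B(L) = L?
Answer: I*√143/2 ≈ 5.9791*I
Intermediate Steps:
O = 31
j = -7/4 (j = -¼*7 = -7/4 ≈ -1.7500)
√(J(O, B(9)) + j) = √(-34 - 7/4) = √(-143/4) = I*√143/2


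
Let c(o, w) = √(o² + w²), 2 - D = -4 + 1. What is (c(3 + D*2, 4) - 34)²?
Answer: (34 - √185)² ≈ 416.10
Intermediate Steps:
D = 5 (D = 2 - (-4 + 1) = 2 - 1*(-3) = 2 + 3 = 5)
(c(3 + D*2, 4) - 34)² = (√((3 + 5*2)² + 4²) - 34)² = (√((3 + 10)² + 16) - 34)² = (√(13² + 16) - 34)² = (√(169 + 16) - 34)² = (√185 - 34)² = (-34 + √185)²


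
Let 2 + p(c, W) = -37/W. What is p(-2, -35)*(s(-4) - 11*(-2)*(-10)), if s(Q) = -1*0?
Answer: 1452/7 ≈ 207.43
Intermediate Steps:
p(c, W) = -2 - 37/W
s(Q) = 0
p(-2, -35)*(s(-4) - 11*(-2)*(-10)) = (-2 - 37/(-35))*(0 - 11*(-2)*(-10)) = (-2 - 37*(-1/35))*(0 + 22*(-10)) = (-2 + 37/35)*(0 - 220) = -33/35*(-220) = 1452/7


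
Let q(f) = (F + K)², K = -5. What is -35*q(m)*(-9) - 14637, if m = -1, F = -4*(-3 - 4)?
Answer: 151998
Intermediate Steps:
F = 28 (F = -4*(-7) = 28)
q(f) = 529 (q(f) = (28 - 5)² = 23² = 529)
-35*q(m)*(-9) - 14637 = -35*529*(-9) - 14637 = -18515*(-9) - 14637 = 166635 - 14637 = 151998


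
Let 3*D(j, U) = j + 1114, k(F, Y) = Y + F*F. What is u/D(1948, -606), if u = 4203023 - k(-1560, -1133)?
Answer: 2655834/1531 ≈ 1734.7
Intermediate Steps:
k(F, Y) = Y + F²
D(j, U) = 1114/3 + j/3 (D(j, U) = (j + 1114)/3 = (1114 + j)/3 = 1114/3 + j/3)
u = 1770556 (u = 4203023 - (-1133 + (-1560)²) = 4203023 - (-1133 + 2433600) = 4203023 - 1*2432467 = 4203023 - 2432467 = 1770556)
u/D(1948, -606) = 1770556/(1114/3 + (⅓)*1948) = 1770556/(1114/3 + 1948/3) = 1770556/(3062/3) = 1770556*(3/3062) = 2655834/1531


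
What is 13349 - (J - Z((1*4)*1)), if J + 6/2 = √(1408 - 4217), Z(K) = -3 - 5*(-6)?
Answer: 13379 - 53*I ≈ 13379.0 - 53.0*I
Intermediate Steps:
Z(K) = 27 (Z(K) = -3 + 30 = 27)
J = -3 + 53*I (J = -3 + √(1408 - 4217) = -3 + √(-2809) = -3 + 53*I ≈ -3.0 + 53.0*I)
13349 - (J - Z((1*4)*1)) = 13349 - ((-3 + 53*I) - 1*27) = 13349 - ((-3 + 53*I) - 27) = 13349 - (-30 + 53*I) = 13349 + (30 - 53*I) = 13379 - 53*I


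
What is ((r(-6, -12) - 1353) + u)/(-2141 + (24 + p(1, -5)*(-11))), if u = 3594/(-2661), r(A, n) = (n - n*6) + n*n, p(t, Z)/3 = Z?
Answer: 1020361/1731424 ≈ 0.58932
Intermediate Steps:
p(t, Z) = 3*Z
r(A, n) = n² - 5*n (r(A, n) = (n - 6*n) + n² = -5*n + n² = n² - 5*n)
u = -1198/887 (u = 3594*(-1/2661) = -1198/887 ≈ -1.3506)
((r(-6, -12) - 1353) + u)/(-2141 + (24 + p(1, -5)*(-11))) = ((-12*(-5 - 12) - 1353) - 1198/887)/(-2141 + (24 + (3*(-5))*(-11))) = ((-12*(-17) - 1353) - 1198/887)/(-2141 + (24 - 15*(-11))) = ((204 - 1353) - 1198/887)/(-2141 + (24 + 165)) = (-1149 - 1198/887)/(-2141 + 189) = -1020361/887/(-1952) = -1020361/887*(-1/1952) = 1020361/1731424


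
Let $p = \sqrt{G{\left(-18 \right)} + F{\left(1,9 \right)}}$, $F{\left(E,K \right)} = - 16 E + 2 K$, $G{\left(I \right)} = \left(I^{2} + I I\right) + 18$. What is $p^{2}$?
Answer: $668$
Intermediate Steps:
$G{\left(I \right)} = 18 + 2 I^{2}$ ($G{\left(I \right)} = \left(I^{2} + I^{2}\right) + 18 = 2 I^{2} + 18 = 18 + 2 I^{2}$)
$p = 2 \sqrt{167}$ ($p = \sqrt{\left(18 + 2 \left(-18\right)^{2}\right) + \left(\left(-16\right) 1 + 2 \cdot 9\right)} = \sqrt{\left(18 + 2 \cdot 324\right) + \left(-16 + 18\right)} = \sqrt{\left(18 + 648\right) + 2} = \sqrt{666 + 2} = \sqrt{668} = 2 \sqrt{167} \approx 25.846$)
$p^{2} = \left(2 \sqrt{167}\right)^{2} = 668$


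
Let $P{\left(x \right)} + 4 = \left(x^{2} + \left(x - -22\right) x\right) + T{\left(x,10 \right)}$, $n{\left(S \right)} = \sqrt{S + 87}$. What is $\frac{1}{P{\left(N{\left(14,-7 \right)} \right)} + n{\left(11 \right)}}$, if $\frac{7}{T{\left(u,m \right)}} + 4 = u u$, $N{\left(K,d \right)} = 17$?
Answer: $\frac{77003295}{72993054919} - \frac{568575 \sqrt{2}}{72993054919} \approx 0.0010439$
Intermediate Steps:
$n{\left(S \right)} = \sqrt{87 + S}$
$T{\left(u,m \right)} = \frac{7}{-4 + u^{2}}$ ($T{\left(u,m \right)} = \frac{7}{-4 + u u} = \frac{7}{-4 + u^{2}}$)
$P{\left(x \right)} = -4 + x^{2} + \frac{7}{-4 + x^{2}} + x \left(22 + x\right)$ ($P{\left(x \right)} = -4 + \left(\left(x^{2} + \left(x - -22\right) x\right) + \frac{7}{-4 + x^{2}}\right) = -4 + \left(\left(x^{2} + \left(x + \left(-13 + 35\right)\right) x\right) + \frac{7}{-4 + x^{2}}\right) = -4 + \left(\left(x^{2} + \left(x + 22\right) x\right) + \frac{7}{-4 + x^{2}}\right) = -4 + \left(\left(x^{2} + \left(22 + x\right) x\right) + \frac{7}{-4 + x^{2}}\right) = -4 + \left(\left(x^{2} + x \left(22 + x\right)\right) + \frac{7}{-4 + x^{2}}\right) = -4 + \left(x^{2} + \frac{7}{-4 + x^{2}} + x \left(22 + x\right)\right) = -4 + x^{2} + \frac{7}{-4 + x^{2}} + x \left(22 + x\right)$)
$\frac{1}{P{\left(N{\left(14,-7 \right)} \right)} + n{\left(11 \right)}} = \frac{1}{\frac{7 + 2 \left(-4 + 17^{2}\right) \left(-2 + 17^{2} + 11 \cdot 17\right)}{-4 + 17^{2}} + \sqrt{87 + 11}} = \frac{1}{\frac{7 + 2 \left(-4 + 289\right) \left(-2 + 289 + 187\right)}{-4 + 289} + \sqrt{98}} = \frac{1}{\frac{7 + 2 \cdot 285 \cdot 474}{285} + 7 \sqrt{2}} = \frac{1}{\frac{7 + 270180}{285} + 7 \sqrt{2}} = \frac{1}{\frac{1}{285} \cdot 270187 + 7 \sqrt{2}} = \frac{1}{\frac{270187}{285} + 7 \sqrt{2}}$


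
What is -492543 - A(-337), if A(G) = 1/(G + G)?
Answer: -331973981/674 ≈ -4.9254e+5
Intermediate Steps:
A(G) = 1/(2*G)
-492543 - A(-337) = -492543 - 1/(2*(-337)) = -492543 - (-1)/(2*337) = -492543 - 1*(-1/674) = -492543 + 1/674 = -331973981/674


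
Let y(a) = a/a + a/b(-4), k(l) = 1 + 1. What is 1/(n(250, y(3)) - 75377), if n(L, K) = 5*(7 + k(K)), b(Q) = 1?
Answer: -1/75332 ≈ -1.3275e-5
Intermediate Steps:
k(l) = 2
y(a) = 1 + a (y(a) = a/a + a/1 = 1 + a*1 = 1 + a)
n(L, K) = 45 (n(L, K) = 5*(7 + 2) = 5*9 = 45)
1/(n(250, y(3)) - 75377) = 1/(45 - 75377) = 1/(-75332) = -1/75332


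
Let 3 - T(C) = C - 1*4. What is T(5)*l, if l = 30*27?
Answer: 1620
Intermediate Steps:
T(C) = 7 - C (T(C) = 3 - (C - 1*4) = 3 - (C - 4) = 3 - (-4 + C) = 3 + (4 - C) = 7 - C)
l = 810
T(5)*l = (7 - 1*5)*810 = (7 - 5)*810 = 2*810 = 1620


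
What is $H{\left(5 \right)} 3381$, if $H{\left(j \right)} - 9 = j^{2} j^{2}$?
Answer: $2143554$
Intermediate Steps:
$H{\left(j \right)} = 9 + j^{4}$ ($H{\left(j \right)} = 9 + j^{2} j^{2} = 9 + j^{4}$)
$H{\left(5 \right)} 3381 = \left(9 + 5^{4}\right) 3381 = \left(9 + 625\right) 3381 = 634 \cdot 3381 = 2143554$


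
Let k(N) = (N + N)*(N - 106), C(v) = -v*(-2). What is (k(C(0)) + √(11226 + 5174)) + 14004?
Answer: 14004 + 20*√41 ≈ 14132.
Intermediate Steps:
C(v) = 2*v
k(N) = 2*N*(-106 + N) (k(N) = (2*N)*(-106 + N) = 2*N*(-106 + N))
(k(C(0)) + √(11226 + 5174)) + 14004 = (2*(2*0)*(-106 + 2*0) + √(11226 + 5174)) + 14004 = (2*0*(-106 + 0) + √16400) + 14004 = (2*0*(-106) + 20*√41) + 14004 = (0 + 20*√41) + 14004 = 20*√41 + 14004 = 14004 + 20*√41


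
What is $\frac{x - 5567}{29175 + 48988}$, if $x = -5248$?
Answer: $- \frac{10815}{78163} \approx -0.13836$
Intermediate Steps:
$\frac{x - 5567}{29175 + 48988} = \frac{-5248 - 5567}{29175 + 48988} = - \frac{10815}{78163}$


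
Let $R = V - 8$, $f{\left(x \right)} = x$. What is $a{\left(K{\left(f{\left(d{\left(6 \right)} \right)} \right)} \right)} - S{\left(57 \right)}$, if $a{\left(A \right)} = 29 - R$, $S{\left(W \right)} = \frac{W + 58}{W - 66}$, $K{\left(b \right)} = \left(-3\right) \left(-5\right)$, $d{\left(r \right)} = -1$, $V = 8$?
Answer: $\frac{376}{9} \approx 41.778$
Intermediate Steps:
$R = 0$ ($R = 8 - 8 = 0$)
$K{\left(b \right)} = 15$
$S{\left(W \right)} = \frac{58 + W}{-66 + W}$
$a{\left(A \right)} = 29$ ($a{\left(A \right)} = 29 - 0 = 29 + 0 = 29$)
$a{\left(K{\left(f{\left(d{\left(6 \right)} \right)} \right)} \right)} - S{\left(57 \right)} = 29 - \frac{58 + 57}{-66 + 57} = 29 - \frac{1}{-9} \cdot 115 = 29 - \left(- \frac{1}{9}\right) 115 = 29 - - \frac{115}{9} = 29 + \frac{115}{9} = \frac{376}{9}$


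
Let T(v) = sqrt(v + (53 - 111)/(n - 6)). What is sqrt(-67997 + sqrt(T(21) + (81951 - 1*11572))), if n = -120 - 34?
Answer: sqrt(-6799700 + 10*sqrt(5)*sqrt(1407580 + sqrt(8545)))/10 ≈ 260.25*I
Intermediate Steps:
n = -154
T(v) = sqrt(29/80 + v) (T(v) = sqrt(v + (53 - 111)/(-154 - 6)) = sqrt(v - 58/(-160)) = sqrt(v - 58*(-1/160)) = sqrt(v + 29/80) = sqrt(29/80 + v))
sqrt(-67997 + sqrt(T(21) + (81951 - 1*11572))) = sqrt(-67997 + sqrt(sqrt(145 + 400*21)/20 + (81951 - 1*11572))) = sqrt(-67997 + sqrt(sqrt(145 + 8400)/20 + (81951 - 11572))) = sqrt(-67997 + sqrt(sqrt(8545)/20 + 70379)) = sqrt(-67997 + sqrt(70379 + sqrt(8545)/20))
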